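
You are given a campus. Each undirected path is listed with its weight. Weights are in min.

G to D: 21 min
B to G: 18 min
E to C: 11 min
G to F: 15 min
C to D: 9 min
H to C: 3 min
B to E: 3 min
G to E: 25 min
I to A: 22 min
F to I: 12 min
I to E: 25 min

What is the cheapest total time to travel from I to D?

45 min

Enumerating some paths:
I - F - G - D: 12+15+21 = 48
I - E - C - D: 25+11+9 = 45
I - E - B - G - D: 25+3+18+21 = 67
I - F - G - B - E - C - D: 12+15+18+3+11+9 = 68
The minimum is 45 min via I - E - C - D.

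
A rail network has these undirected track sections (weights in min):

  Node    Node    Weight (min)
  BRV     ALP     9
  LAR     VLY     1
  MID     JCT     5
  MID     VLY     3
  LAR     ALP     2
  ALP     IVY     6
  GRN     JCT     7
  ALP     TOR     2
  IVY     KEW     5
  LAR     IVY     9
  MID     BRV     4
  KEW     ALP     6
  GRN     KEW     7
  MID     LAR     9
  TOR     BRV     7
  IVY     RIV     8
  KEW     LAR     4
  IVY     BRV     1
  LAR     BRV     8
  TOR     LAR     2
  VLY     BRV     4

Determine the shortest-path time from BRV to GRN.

Settle nodes by increasing distance from BRV:
BRV: 0
IVY: 1  (via BRV)
MID: 4  (via BRV)
VLY: 4  (via BRV)
LAR: 5  (via VLY)
KEW: 6  (via IVY)
ALP: 7  (via IVY)
TOR: 7  (via BRV)
RIV: 9  (via IVY)
JCT: 9  (via MID)
GRN: 13  (via KEW)
Shortest route: BRV → IVY → KEW → GRN = 13 min.

13 min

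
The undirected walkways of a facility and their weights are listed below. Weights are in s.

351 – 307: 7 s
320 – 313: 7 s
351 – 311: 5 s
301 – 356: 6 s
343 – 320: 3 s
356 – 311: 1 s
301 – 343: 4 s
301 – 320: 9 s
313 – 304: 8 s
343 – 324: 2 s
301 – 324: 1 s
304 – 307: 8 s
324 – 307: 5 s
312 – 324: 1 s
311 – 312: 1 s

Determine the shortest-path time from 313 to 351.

Running Dijkstra from 313:
313: 0
320: 7  (via 313)
304: 8  (via 313)
343: 10  (via 320)
324: 12  (via 343)
312: 13  (via 324)
301: 13  (via 324)
311: 14  (via 312)
356: 15  (via 311)
307: 16  (via 304)
351: 19  (via 311)
Shortest route: 313–320–343–324–312–311–351 = 19 s.

19 s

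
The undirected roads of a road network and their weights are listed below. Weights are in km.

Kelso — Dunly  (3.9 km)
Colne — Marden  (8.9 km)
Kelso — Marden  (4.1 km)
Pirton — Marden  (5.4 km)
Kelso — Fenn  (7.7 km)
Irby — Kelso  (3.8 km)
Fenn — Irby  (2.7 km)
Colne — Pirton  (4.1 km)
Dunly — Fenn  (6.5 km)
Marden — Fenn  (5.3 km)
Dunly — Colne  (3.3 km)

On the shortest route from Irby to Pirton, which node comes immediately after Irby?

Compare a few routes:
Irby–Fenn–Marden–Pirton: 2.7+5.3+5.4 = 13.4
Irby–Kelso–Dunly–Colne–Pirton: 3.8+3.9+3.3+4.1 = 15.1
Irby–Kelso–Marden–Pirton: 3.8+4.1+5.4 = 13.3
Irby–Fenn–Dunly–Colne–Pirton: 2.7+6.5+3.3+4.1 = 16.6
Cheapest is Irby–Kelso–Marden–Pirton at 13.3 km.
So from Irby the first move is to Kelso.

Kelso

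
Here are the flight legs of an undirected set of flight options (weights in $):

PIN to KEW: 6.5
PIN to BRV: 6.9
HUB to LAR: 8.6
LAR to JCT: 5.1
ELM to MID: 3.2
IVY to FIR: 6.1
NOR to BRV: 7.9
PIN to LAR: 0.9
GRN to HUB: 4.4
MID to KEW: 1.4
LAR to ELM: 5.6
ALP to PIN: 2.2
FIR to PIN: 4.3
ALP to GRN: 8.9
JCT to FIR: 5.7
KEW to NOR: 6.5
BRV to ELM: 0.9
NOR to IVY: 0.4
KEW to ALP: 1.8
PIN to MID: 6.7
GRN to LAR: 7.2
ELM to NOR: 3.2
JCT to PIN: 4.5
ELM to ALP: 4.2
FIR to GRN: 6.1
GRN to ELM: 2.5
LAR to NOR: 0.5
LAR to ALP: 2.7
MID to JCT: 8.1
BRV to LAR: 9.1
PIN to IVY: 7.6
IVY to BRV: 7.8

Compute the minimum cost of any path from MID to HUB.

Running Dijkstra from MID:
MID: 0
KEW: 1.4  (via MID)
ALP: 3.2  (via KEW)
ELM: 3.2  (via MID)
BRV: 4.1  (via ELM)
PIN: 5.4  (via ALP)
GRN: 5.7  (via ELM)
LAR: 5.9  (via ALP)
NOR: 6.4  (via ELM)
IVY: 6.8  (via NOR)
JCT: 8.1  (via MID)
FIR: 9.7  (via PIN)
HUB: 10.1  (via GRN)
Shortest route: MID–ELM–GRN–HUB = $10.1.

$10.1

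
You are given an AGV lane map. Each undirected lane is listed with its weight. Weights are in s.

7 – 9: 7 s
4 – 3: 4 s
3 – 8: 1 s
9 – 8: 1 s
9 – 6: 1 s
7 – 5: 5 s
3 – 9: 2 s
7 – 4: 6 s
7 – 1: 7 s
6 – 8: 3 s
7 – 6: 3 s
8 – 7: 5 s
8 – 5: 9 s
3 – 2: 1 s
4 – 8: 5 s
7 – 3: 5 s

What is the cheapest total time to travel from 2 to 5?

Settle nodes by increasing distance from 2:
2: 0
3: 1  (via 2)
8: 2  (via 3)
9: 3  (via 3)
6: 4  (via 9)
4: 5  (via 3)
7: 6  (via 3)
5: 11  (via 8)
Shortest route: 2–3–8–5 = 11 s.

11 s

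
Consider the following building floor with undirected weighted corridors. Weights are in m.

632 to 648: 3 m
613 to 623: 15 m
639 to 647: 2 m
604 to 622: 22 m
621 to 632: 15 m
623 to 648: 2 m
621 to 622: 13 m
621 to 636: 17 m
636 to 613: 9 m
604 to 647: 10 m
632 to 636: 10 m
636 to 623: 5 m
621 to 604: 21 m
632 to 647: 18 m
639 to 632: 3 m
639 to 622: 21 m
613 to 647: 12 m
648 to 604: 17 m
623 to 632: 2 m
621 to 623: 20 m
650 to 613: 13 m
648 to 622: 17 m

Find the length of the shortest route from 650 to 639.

Enumerating some paths:
650–613–647–639: 13+12+2 = 27
650–613–636–623–632–639: 13+9+5+2+3 = 32
650–613–623–632–639: 13+15+2+3 = 33
The minimum is 27 m via 650–613–647–639.

27 m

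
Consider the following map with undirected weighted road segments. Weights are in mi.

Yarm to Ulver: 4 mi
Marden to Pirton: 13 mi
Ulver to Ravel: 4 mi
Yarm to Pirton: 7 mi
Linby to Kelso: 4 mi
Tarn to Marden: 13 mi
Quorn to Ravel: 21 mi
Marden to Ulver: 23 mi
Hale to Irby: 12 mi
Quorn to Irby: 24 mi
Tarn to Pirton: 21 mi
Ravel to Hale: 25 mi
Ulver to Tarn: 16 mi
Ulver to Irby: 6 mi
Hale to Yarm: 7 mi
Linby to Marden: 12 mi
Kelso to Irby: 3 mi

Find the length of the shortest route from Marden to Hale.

27 mi

Running Dijkstra from Marden:
Marden: 0
Linby: 12  (via Marden)
Pirton: 13  (via Marden)
Tarn: 13  (via Marden)
Kelso: 16  (via Linby)
Irby: 19  (via Kelso)
Yarm: 20  (via Pirton)
Ulver: 23  (via Marden)
Hale: 27  (via Yarm)
Shortest route: Marden–Pirton–Yarm–Hale = 27 mi.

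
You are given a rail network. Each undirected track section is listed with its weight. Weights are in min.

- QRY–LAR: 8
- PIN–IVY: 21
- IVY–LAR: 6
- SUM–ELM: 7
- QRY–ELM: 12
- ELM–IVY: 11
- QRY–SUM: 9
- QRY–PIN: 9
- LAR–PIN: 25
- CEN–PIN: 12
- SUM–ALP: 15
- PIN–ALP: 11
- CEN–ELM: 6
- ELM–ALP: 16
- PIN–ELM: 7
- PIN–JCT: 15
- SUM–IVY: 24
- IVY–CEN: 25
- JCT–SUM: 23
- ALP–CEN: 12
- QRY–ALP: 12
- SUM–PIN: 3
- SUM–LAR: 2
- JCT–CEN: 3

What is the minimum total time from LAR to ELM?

9 min

Running Dijkstra from LAR:
LAR: 0
SUM: 2  (via LAR)
PIN: 5  (via SUM)
IVY: 6  (via LAR)
QRY: 8  (via LAR)
ELM: 9  (via SUM)
Shortest route: LAR → SUM → ELM = 9 min.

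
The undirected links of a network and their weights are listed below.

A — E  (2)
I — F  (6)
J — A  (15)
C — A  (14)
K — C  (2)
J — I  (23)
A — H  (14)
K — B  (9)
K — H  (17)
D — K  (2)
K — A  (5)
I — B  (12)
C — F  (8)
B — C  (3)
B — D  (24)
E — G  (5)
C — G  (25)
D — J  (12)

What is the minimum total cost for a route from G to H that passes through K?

Best G to K: G → E → A → K costing 12
Shortest K→H: K → H = 17
Total via K: 12 + 17 = 29.

29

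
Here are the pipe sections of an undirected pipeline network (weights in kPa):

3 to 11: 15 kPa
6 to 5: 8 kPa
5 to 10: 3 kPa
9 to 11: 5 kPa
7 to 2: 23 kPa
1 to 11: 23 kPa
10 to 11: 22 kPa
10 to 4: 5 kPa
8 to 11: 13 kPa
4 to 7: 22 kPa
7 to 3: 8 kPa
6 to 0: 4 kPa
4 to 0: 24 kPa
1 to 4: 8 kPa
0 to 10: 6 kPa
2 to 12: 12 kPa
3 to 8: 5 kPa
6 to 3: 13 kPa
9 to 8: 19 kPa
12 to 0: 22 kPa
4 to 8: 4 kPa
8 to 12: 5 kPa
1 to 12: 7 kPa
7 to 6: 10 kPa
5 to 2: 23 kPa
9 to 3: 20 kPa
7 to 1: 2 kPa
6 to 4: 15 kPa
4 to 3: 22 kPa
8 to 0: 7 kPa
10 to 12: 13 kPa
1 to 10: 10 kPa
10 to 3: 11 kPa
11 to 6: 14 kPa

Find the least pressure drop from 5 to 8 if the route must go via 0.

Best 5 to 0: 5 → 10 → 0 costing 9
Best 0 to 8: 0 → 8 costing 7
Total via 0: 9 + 7 = 16 kPa.

16 kPa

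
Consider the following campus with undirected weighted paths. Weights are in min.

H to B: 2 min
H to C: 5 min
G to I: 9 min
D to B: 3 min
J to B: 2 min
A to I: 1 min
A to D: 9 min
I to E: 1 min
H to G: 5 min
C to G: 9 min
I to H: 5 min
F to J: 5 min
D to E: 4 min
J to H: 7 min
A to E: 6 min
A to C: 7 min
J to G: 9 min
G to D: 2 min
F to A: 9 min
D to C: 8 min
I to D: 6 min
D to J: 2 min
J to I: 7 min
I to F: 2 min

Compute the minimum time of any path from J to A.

Settle nodes by increasing distance from J:
J: 0
B: 2  (via J)
D: 2  (via J)
G: 4  (via D)
H: 4  (via B)
F: 5  (via J)
E: 6  (via D)
I: 7  (via J)
A: 8  (via I)
Shortest route: J → I → A = 8 min.

8 min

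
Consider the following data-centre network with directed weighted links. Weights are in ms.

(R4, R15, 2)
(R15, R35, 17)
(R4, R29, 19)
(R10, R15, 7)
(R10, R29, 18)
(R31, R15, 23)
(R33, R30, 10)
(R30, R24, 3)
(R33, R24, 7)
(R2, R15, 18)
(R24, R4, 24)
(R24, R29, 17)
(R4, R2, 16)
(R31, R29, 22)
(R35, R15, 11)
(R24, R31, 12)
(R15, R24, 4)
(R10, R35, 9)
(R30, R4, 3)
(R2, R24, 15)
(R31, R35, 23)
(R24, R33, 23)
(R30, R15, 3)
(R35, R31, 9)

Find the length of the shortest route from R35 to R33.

38 ms

Settle nodes by increasing distance from R35:
R35: 0
R31: 9  (via R35)
R15: 11  (via R35)
R24: 15  (via R15)
R29: 31  (via R31)
R33: 38  (via R24)
Shortest route: R35 → R15 → R24 → R33 = 38 ms.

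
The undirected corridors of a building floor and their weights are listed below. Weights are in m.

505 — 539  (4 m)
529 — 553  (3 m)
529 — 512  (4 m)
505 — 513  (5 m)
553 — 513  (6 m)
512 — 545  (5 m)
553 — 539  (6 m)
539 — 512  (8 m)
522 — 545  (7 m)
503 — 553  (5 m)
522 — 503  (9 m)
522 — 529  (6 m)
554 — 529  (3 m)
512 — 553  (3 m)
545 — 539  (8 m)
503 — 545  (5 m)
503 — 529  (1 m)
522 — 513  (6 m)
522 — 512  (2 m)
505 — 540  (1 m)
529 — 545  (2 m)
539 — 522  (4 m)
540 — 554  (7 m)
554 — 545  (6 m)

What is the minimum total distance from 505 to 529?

11 m

Settle nodes by increasing distance from 505:
505: 0
540: 1  (via 505)
539: 4  (via 505)
513: 5  (via 505)
554: 8  (via 540)
522: 8  (via 539)
512: 10  (via 522)
553: 10  (via 539)
529: 11  (via 554)
Shortest route: 505 → 540 → 554 → 529 = 11 m.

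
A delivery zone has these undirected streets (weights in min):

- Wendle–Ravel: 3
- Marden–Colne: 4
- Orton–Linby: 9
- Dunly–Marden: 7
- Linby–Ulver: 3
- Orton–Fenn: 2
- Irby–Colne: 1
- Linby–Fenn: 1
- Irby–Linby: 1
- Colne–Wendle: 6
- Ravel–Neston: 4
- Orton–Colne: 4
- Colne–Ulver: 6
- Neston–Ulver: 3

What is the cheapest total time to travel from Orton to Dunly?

Running Dijkstra from Orton:
Orton: 0
Fenn: 2  (via Orton)
Linby: 3  (via Fenn)
Irby: 4  (via Linby)
Colne: 4  (via Orton)
Ulver: 6  (via Linby)
Marden: 8  (via Colne)
Neston: 9  (via Ulver)
Wendle: 10  (via Colne)
Ravel: 13  (via Neston)
Dunly: 15  (via Marden)
Shortest route: Orton–Colne–Marden–Dunly = 15 min.

15 min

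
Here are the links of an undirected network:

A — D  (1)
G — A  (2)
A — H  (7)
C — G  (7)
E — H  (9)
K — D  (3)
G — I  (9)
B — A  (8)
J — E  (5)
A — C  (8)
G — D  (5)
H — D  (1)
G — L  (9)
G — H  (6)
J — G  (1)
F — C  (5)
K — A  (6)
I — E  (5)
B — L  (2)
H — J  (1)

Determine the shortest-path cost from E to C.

13

Settle nodes by increasing distance from E:
E: 0
I: 5  (via E)
J: 5  (via E)
G: 6  (via J)
H: 6  (via J)
D: 7  (via H)
A: 8  (via G)
K: 10  (via D)
C: 13  (via G)
Shortest route: E–J–G–C = 13.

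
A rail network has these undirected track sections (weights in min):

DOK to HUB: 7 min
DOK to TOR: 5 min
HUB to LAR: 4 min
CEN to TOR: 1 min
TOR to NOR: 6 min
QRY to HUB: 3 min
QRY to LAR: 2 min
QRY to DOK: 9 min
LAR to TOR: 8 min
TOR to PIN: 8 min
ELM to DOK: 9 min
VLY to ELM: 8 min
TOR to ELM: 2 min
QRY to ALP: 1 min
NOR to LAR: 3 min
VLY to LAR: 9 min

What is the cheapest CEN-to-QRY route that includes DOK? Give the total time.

15 min

Best CEN to DOK: CEN–TOR–DOK costing 6
Best DOK to QRY: DOK–QRY costing 9
Total via DOK: 6 + 9 = 15 min.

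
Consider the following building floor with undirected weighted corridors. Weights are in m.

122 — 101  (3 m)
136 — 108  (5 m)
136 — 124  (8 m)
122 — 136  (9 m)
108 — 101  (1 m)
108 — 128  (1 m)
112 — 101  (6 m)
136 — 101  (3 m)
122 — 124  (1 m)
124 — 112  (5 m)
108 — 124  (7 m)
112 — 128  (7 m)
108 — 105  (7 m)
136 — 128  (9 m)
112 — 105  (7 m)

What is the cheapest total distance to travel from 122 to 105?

Running Dijkstra from 122:
122: 0
124: 1  (via 122)
101: 3  (via 122)
108: 4  (via 101)
128: 5  (via 108)
112: 6  (via 124)
136: 6  (via 101)
105: 11  (via 108)
Shortest route: 122 → 101 → 108 → 105 = 11 m.

11 m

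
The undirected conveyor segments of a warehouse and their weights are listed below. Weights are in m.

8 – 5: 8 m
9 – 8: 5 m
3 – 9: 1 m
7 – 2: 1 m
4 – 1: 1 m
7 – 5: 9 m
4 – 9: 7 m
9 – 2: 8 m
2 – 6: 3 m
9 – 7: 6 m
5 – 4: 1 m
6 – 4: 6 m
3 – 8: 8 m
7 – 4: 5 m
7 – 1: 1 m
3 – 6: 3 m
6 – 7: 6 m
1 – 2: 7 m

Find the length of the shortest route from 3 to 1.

8 m

Compare a few routes:
3 - 9 - 4 - 1: 1+7+1 = 9
3 - 9 - 7 - 1: 1+6+1 = 8
3 - 6 - 4 - 1: 3+6+1 = 10
Cheapest is 3 - 9 - 7 - 1 at 8 m.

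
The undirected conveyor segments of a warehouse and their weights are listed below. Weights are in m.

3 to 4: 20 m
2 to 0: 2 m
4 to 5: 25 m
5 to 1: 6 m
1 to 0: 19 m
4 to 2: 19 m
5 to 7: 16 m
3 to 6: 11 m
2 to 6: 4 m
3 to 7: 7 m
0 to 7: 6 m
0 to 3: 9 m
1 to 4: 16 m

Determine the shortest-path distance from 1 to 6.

25 m

Shortest distances from 1:
1: 0
5: 6  (via 1)
4: 16  (via 1)
0: 19  (via 1)
2: 21  (via 0)
7: 22  (via 5)
6: 25  (via 2)
Shortest route: 1–0–2–6 = 25 m.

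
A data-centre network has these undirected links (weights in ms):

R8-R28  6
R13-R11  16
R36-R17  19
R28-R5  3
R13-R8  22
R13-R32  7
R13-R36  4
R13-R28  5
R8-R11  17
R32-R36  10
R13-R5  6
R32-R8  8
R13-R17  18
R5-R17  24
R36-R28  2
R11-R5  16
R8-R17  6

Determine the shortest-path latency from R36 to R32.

Enumerating some paths:
R36–R13–R32: 4+7 = 11
R36–R28–R13–R32: 2+5+7 = 14
R36–R32: 10 = 10
Cheapest is R36–R32 at 10 ms.

10 ms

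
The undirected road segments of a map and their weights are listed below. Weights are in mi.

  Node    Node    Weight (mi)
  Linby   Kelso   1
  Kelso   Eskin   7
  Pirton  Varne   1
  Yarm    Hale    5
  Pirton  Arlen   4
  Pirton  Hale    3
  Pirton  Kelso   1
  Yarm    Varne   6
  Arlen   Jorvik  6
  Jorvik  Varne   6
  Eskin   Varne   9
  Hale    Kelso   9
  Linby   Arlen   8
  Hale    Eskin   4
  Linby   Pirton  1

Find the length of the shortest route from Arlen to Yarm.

11 mi

Candidate routes:
Arlen - Pirton - Hale - Yarm: 4+3+5 = 12
Arlen - Pirton - Varne - Yarm: 4+1+6 = 11
Cheapest is Arlen - Pirton - Varne - Yarm at 11 mi.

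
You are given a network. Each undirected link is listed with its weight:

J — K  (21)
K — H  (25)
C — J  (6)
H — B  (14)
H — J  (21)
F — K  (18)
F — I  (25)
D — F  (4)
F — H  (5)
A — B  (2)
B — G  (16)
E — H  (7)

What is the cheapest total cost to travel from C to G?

Settle nodes by increasing distance from C:
C: 0
J: 6  (via C)
H: 27  (via J)
K: 27  (via J)
F: 32  (via H)
E: 34  (via H)
D: 36  (via F)
B: 41  (via H)
A: 43  (via B)
G: 57  (via B)
Shortest route: C → J → H → B → G = 57.

57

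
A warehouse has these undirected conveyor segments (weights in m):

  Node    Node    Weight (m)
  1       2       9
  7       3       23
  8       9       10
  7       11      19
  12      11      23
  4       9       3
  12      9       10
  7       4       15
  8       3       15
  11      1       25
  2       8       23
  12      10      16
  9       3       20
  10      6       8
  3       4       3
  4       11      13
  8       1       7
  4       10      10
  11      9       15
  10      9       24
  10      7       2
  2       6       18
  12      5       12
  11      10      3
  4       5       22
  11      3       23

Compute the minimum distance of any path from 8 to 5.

32 m

Shortest distances from 8:
8: 0
1: 7  (via 8)
9: 10  (via 8)
4: 13  (via 9)
3: 15  (via 8)
2: 16  (via 1)
12: 20  (via 9)
10: 23  (via 4)
7: 25  (via 10)
11: 25  (via 9)
6: 31  (via 10)
5: 32  (via 12)
Shortest route: 8–9–12–5 = 32 m.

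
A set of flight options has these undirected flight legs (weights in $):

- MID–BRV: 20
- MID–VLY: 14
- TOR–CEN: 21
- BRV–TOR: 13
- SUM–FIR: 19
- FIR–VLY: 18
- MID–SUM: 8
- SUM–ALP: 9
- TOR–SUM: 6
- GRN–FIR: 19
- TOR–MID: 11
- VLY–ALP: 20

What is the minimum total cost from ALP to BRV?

$28

Running Dijkstra from ALP:
ALP: 0
SUM: 9  (via ALP)
TOR: 15  (via SUM)
MID: 17  (via SUM)
VLY: 20  (via ALP)
FIR: 28  (via SUM)
BRV: 28  (via TOR)
Shortest route: ALP → SUM → TOR → BRV = $28.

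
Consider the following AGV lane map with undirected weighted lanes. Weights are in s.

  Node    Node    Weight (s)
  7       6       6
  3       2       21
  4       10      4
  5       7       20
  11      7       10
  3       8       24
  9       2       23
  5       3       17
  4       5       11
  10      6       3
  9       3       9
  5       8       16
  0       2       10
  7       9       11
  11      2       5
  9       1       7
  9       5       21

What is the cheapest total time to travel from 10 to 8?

Enumerating some paths:
10 - 6 - 7 - 5 - 8: 3+6+20+16 = 45
10 - 4 - 5 - 8: 4+11+16 = 31
The minimum is 31 s via 10 - 4 - 5 - 8.

31 s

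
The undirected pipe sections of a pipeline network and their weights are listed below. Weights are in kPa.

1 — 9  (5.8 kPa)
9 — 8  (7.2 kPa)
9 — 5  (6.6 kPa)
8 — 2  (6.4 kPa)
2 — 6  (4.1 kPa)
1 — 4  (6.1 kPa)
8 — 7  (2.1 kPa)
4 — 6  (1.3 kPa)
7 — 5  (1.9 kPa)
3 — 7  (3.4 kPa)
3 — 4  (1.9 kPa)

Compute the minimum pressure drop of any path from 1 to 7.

Settle nodes by increasing distance from 1:
1: 0
9: 5.8  (via 1)
4: 6.1  (via 1)
6: 7.4  (via 4)
3: 8  (via 4)
7: 11.4  (via 3)
Shortest route: 1 → 4 → 3 → 7 = 11.4 kPa.

11.4 kPa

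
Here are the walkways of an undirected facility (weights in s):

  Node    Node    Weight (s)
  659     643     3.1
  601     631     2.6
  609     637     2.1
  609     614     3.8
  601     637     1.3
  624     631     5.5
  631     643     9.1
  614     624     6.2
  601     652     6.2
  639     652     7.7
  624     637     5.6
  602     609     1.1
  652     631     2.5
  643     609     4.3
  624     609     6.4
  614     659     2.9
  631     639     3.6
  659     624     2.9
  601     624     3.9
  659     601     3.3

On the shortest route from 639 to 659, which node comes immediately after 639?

Candidate routes:
639 → 631 → 624 → 659: 3.6+5.5+2.9 = 12
639 → 631 → 601 → 659: 3.6+2.6+3.3 = 9.5
639 → 631 → 601 → 624 → 659: 3.6+2.6+3.9+2.9 = 13
Cheapest is 639 → 631 → 601 → 659 at 9.5 s.
So from 639 the first move is to 631.

631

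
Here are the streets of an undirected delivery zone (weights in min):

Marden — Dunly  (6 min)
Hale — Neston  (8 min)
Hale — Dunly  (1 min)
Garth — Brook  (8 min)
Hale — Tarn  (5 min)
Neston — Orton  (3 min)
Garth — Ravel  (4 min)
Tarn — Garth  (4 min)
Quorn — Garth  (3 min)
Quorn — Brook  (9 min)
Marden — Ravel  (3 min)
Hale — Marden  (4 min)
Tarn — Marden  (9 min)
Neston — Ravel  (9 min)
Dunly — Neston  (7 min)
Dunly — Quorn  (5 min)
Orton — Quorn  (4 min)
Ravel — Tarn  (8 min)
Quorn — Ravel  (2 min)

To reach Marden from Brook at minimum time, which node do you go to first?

Quorn

Compare a few routes:
Brook - Quorn - Ravel - Marden: 9+2+3 = 14
Brook - Garth - Ravel - Marden: 8+4+3 = 15
Cheapest is Brook - Quorn - Ravel - Marden at 14 min.
So from Brook the first move is to Quorn.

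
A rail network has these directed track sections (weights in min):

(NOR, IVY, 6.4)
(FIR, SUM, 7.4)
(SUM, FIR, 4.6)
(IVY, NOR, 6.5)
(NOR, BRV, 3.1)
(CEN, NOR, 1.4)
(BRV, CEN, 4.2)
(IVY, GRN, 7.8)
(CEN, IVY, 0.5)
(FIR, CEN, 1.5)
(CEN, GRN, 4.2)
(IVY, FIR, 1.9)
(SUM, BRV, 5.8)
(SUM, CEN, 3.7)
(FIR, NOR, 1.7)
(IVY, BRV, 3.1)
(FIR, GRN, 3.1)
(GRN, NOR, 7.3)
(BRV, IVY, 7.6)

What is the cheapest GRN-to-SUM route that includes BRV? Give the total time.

Best GRN to BRV: GRN → NOR → BRV costing 10.4
Best BRV to SUM: BRV → CEN → IVY → FIR → SUM costing 14
Total via BRV: 10.4 + 14 = 24.4 min.

24.4 min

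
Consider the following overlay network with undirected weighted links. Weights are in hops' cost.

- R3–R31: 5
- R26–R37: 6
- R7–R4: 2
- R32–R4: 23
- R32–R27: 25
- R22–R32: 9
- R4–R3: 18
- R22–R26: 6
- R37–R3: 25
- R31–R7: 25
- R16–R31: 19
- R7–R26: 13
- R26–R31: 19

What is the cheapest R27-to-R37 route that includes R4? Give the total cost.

Shortest R27→R4: R27–R32–R4 = 48
Best R4 to R37: R4–R7–R26–R37 costing 21
Total via R4: 48 + 21 = 69 hops' cost.

69 hops' cost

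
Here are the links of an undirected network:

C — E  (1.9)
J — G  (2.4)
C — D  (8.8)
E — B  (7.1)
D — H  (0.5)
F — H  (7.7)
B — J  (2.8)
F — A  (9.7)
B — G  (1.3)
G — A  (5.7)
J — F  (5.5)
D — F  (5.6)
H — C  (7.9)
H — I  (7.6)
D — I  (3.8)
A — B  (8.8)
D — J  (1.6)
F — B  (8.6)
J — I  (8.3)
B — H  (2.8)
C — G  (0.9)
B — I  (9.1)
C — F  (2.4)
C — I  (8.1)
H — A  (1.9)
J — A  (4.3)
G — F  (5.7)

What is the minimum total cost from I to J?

5.4

Enumerating some paths:
I–D–H–B–J: 3.8+0.5+2.8+2.8 = 9.9
I–H–D–J: 7.6+0.5+1.6 = 9.7
I–J: 8.3 = 8.3
I–D–J: 3.8+1.6 = 5.4
The minimum is 5.4 via I–D–J.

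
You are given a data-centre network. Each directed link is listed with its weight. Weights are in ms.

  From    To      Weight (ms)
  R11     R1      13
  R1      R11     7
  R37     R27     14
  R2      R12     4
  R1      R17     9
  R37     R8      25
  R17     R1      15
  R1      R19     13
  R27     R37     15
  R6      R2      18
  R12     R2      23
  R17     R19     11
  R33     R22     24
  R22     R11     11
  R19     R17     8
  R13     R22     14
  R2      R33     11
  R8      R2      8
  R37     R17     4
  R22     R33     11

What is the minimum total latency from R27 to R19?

30 ms

Compare a few routes:
R27 - R37 - R17 - R1 - R19: 15+4+15+13 = 47
R27 - R37 - R17 - R19: 15+4+11 = 30
Cheapest is R27 - R37 - R17 - R19 at 30 ms.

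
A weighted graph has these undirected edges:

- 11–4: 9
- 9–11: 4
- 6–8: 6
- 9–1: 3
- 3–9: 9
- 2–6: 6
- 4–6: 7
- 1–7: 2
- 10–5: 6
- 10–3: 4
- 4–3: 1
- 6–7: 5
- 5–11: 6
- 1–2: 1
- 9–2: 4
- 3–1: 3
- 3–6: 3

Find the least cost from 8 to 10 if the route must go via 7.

20

Best 8 to 7: 8–6–7 costing 11
Best 7 to 10: 7–1–3–10 costing 9
Total via 7: 11 + 9 = 20.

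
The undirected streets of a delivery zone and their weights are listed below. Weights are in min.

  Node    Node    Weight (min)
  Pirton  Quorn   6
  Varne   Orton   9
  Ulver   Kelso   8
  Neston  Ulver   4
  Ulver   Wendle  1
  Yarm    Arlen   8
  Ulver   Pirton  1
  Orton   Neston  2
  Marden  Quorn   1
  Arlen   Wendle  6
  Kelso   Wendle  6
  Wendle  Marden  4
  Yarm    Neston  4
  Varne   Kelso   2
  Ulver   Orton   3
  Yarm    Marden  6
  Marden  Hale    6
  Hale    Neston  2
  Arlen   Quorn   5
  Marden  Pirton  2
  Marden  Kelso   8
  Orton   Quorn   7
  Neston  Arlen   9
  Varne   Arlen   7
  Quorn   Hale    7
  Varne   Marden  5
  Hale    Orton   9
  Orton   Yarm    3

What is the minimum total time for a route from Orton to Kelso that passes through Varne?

Best Orton to Varne: Orton–Varne costing 9
Shortest Varne→Kelso: Varne–Kelso = 2
Total via Varne: 9 + 2 = 11 min.

11 min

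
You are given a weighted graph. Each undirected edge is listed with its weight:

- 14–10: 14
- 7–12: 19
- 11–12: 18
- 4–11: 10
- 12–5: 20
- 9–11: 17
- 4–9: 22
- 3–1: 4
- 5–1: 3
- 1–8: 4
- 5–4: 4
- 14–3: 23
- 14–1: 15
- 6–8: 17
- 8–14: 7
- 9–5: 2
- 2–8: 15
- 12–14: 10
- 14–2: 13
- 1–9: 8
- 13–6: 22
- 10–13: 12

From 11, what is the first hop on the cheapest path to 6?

Compare a few routes:
11–4–5–1–8–6: 10+4+3+4+17 = 38
11–4–5–9–1–8–6: 10+4+2+8+4+17 = 45
11–9–5–1–8–6: 17+2+3+4+17 = 43
The minimum is 38 via 11–4–5–1–8–6.
So from 11 the first move is to 4.

4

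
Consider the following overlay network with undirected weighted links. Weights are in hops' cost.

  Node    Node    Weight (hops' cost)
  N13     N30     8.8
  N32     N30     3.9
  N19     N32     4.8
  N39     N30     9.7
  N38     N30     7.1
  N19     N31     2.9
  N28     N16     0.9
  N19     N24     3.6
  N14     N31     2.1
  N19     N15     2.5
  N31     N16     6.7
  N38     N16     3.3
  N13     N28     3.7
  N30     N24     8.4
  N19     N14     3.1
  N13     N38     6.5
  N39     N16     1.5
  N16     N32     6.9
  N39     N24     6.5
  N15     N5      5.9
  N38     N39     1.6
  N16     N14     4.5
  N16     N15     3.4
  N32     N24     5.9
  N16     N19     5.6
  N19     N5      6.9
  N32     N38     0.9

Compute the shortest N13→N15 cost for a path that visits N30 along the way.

20 hops' cost

Shortest N13→N30: N13–N30 = 8.8
Shortest N30→N15: N30–N32–N19–N15 = 11.2
Total via N30: 8.8 + 11.2 = 20 hops' cost.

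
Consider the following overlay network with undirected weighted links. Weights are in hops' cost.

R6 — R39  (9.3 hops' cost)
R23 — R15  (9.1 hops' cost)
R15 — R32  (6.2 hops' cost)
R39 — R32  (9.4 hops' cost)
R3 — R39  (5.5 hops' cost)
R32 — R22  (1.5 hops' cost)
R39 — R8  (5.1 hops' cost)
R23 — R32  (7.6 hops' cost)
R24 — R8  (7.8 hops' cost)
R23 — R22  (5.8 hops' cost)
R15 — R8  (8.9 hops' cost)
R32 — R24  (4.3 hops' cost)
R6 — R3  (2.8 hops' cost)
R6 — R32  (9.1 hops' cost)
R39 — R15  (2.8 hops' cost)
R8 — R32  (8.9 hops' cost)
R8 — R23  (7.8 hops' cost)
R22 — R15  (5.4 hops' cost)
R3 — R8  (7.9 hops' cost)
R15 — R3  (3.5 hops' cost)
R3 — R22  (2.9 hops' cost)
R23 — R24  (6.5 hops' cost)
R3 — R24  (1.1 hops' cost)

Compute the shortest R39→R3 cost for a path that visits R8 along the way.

13 hops' cost

Shortest R39→R8: R39–R8 = 5.1
Best R8 to R3: R8–R3 costing 7.9
Total via R8: 5.1 + 7.9 = 13 hops' cost.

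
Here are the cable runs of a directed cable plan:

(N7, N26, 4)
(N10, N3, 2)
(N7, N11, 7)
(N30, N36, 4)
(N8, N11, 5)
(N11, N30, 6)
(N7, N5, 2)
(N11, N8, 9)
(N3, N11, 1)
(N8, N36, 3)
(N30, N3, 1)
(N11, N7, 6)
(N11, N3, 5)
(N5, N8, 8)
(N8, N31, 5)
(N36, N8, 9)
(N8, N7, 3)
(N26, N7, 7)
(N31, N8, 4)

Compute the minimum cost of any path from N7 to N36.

13

Enumerating some paths:
N7 - N5 - N8 - N11 - N30 - N36: 2+8+5+6+4 = 25
N7 - N11 - N30 - N36: 7+6+4 = 17
N7 - N5 - N8 - N36: 2+8+3 = 13
N7 - N11 - N8 - N36: 7+9+3 = 19
Cheapest is N7 - N5 - N8 - N36 at 13.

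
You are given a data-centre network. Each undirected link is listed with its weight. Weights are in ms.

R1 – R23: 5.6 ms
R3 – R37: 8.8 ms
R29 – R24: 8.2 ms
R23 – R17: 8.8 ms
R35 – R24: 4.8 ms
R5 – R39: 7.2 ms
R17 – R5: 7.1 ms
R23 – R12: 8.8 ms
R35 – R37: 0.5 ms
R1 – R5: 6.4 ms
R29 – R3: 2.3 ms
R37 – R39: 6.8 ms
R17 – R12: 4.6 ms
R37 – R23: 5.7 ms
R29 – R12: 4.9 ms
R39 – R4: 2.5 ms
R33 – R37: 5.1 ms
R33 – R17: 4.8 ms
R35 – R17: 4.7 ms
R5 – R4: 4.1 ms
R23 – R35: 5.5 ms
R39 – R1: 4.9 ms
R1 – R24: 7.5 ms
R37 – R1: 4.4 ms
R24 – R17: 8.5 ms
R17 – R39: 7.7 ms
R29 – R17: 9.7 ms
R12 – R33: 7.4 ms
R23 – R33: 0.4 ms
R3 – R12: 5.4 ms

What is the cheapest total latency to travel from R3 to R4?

Compare a few routes:
R3 → R12 → R17 → R39 → R4: 5.4+4.6+7.7+2.5 = 20.2
R3 → R37 → R39 → R4: 8.8+6.8+2.5 = 18.1
The minimum is 18.1 ms via R3 → R37 → R39 → R4.

18.1 ms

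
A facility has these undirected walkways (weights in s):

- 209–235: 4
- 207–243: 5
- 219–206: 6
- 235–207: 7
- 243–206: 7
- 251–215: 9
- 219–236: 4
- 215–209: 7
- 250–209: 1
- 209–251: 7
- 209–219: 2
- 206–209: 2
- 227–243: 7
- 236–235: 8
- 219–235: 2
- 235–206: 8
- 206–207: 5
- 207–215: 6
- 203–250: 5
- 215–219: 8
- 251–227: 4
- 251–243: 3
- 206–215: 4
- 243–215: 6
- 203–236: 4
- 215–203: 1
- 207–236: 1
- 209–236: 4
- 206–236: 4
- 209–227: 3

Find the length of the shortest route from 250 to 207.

Candidate routes:
250–209–236–207: 1+4+1 = 6
250–209–206–236–207: 1+2+4+1 = 8
Cheapest is 250–209–236–207 at 6 s.

6 s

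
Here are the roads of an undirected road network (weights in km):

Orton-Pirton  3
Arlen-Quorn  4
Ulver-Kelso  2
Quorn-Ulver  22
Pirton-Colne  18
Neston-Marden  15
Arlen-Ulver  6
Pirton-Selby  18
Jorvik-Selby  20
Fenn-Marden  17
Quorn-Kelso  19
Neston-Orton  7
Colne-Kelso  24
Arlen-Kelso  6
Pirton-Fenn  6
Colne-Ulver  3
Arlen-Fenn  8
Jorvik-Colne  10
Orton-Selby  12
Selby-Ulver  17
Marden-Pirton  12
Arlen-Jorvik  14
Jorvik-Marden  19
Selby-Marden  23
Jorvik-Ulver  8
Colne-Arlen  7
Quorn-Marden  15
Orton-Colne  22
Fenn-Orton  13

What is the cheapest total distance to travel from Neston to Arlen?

Settle nodes by increasing distance from Neston:
Neston: 0
Orton: 7  (via Neston)
Pirton: 10  (via Orton)
Marden: 15  (via Neston)
Fenn: 16  (via Pirton)
Selby: 19  (via Orton)
Arlen: 24  (via Fenn)
Shortest route: Neston → Orton → Pirton → Fenn → Arlen = 24 km.

24 km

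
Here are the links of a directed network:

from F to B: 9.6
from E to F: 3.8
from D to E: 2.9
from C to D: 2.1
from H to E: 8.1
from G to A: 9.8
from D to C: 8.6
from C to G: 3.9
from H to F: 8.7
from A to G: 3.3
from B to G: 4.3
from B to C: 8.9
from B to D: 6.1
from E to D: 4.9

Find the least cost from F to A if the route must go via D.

Best F to D: F → B → D costing 15.7
Best D to A: D → C → G → A costing 22.3
Total via D: 15.7 + 22.3 = 38.

38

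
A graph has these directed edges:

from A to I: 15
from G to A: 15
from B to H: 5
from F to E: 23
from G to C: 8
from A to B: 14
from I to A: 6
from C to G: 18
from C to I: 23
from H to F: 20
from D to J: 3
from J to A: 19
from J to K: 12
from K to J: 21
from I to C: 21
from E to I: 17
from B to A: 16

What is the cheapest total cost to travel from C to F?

68

Compare a few routes:
C - I - A - B - H - F: 23+6+14+5+20 = 68
C - G - A - B - H - F: 18+15+14+5+20 = 72
The minimum is 68 via C - I - A - B - H - F.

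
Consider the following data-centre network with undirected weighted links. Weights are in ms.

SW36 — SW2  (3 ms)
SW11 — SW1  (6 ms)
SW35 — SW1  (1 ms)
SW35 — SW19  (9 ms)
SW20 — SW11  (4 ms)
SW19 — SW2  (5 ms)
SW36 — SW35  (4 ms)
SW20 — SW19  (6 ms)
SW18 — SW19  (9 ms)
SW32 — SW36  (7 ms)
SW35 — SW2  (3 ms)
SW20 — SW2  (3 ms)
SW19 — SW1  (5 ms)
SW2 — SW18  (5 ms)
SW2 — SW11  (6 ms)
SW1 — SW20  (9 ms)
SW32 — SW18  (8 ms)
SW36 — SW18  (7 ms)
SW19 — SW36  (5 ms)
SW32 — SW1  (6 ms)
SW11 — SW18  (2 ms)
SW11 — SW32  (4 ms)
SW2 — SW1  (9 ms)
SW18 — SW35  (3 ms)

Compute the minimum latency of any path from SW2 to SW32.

10 ms

Shortest distances from SW2:
SW2: 0
SW36: 3  (via SW2)
SW35: 3  (via SW2)
SW20: 3  (via SW2)
SW1: 4  (via SW35)
SW18: 5  (via SW2)
SW19: 5  (via SW2)
SW11: 6  (via SW2)
SW32: 10  (via SW36)
Shortest route: SW2 → SW36 → SW32 = 10 ms.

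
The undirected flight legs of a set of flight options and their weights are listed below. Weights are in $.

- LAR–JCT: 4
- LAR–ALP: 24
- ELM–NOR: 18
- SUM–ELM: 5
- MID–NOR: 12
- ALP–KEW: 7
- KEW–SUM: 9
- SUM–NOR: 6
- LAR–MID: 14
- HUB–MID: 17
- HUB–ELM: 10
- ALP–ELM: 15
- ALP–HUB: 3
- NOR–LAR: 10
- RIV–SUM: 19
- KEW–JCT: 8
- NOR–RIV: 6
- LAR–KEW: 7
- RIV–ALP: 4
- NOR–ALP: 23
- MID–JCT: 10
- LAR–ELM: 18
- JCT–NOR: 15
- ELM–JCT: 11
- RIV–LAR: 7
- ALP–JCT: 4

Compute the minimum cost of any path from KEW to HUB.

Compare a few routes:
KEW–JCT–ALP–HUB: 8+4+3 = 15
KEW–ALP–HUB: 7+3 = 10
KEW–LAR–JCT–ALP–HUB: 7+4+4+3 = 18
KEW–LAR–RIV–ALP–HUB: 7+7+4+3 = 21
The minimum is $10 via KEW–ALP–HUB.

$10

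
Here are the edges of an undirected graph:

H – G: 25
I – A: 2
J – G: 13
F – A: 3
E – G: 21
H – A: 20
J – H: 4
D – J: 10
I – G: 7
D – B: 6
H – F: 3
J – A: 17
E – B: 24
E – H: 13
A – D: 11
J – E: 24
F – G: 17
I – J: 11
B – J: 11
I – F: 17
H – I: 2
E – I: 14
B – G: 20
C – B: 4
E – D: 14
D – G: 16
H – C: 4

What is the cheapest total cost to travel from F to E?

16

Settle nodes by increasing distance from F:
F: 0
A: 3  (via F)
H: 3  (via F)
I: 5  (via A)
C: 7  (via H)
J: 7  (via H)
B: 11  (via C)
G: 12  (via I)
D: 14  (via A)
E: 16  (via H)
Shortest route: F → H → E = 16.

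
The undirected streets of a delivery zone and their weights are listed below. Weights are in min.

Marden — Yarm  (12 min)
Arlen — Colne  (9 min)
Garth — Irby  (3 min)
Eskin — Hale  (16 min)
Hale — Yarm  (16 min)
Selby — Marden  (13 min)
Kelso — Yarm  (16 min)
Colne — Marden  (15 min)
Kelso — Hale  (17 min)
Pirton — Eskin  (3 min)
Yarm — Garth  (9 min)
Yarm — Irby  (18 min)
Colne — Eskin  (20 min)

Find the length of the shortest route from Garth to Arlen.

45 min

Compare a few routes:
Garth - Irby - Yarm - Marden - Colne - Arlen: 3+18+12+15+9 = 57
Garth - Yarm - Marden - Colne - Arlen: 9+12+15+9 = 45
Garth - Irby - Yarm - Hale - Eskin - Colne - Arlen: 3+18+16+16+20+9 = 82
Garth - Yarm - Hale - Eskin - Colne - Arlen: 9+16+16+20+9 = 70
Cheapest is Garth - Yarm - Marden - Colne - Arlen at 45 min.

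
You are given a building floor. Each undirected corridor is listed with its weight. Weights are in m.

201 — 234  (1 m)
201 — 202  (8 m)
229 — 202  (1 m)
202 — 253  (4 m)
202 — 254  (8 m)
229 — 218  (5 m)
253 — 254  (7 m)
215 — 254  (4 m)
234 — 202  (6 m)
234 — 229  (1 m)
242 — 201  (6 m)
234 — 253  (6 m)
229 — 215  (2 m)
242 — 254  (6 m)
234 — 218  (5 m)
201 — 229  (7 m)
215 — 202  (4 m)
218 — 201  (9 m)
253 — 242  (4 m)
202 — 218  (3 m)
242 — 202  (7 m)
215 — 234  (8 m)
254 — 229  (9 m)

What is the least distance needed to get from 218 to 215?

Shortest distances from 218:
218: 0
202: 3  (via 218)
229: 4  (via 202)
234: 5  (via 218)
201: 6  (via 234)
215: 6  (via 229)
Shortest route: 218–202–229–215 = 6 m.

6 m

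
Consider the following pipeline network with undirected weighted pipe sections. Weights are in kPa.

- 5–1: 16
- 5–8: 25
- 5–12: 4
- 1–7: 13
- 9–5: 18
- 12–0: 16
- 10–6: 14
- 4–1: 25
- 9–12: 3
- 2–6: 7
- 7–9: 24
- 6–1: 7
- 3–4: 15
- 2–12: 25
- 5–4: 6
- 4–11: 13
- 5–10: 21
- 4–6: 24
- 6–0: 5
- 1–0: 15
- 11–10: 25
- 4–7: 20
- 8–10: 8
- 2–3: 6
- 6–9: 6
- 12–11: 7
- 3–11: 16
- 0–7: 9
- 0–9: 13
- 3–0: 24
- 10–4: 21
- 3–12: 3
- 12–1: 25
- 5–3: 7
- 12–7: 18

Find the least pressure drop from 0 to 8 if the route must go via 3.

Best 0 to 3: 0–6–9–12–3 costing 17
Shortest 3→8: 3–5–8 = 32
Total via 3: 17 + 32 = 49 kPa.

49 kPa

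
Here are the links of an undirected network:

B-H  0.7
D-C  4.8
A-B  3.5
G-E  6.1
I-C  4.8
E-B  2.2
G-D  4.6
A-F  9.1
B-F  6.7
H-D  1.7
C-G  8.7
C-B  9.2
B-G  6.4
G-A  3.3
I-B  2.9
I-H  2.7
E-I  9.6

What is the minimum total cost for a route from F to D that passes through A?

Shortest F→A: F → A = 9.1
Best A to D: A → B → H → D costing 5.9
Total via A: 9.1 + 5.9 = 15.

15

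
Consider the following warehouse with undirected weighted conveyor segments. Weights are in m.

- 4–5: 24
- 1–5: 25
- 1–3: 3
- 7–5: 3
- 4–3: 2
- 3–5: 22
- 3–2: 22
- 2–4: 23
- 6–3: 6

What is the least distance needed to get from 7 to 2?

Candidate routes:
7–5–3–2: 3+22+22 = 47
7–5–3–4–2: 3+22+2+23 = 50
7–5–4–2: 3+24+23 = 50
The minimum is 47 m via 7–5–3–2.

47 m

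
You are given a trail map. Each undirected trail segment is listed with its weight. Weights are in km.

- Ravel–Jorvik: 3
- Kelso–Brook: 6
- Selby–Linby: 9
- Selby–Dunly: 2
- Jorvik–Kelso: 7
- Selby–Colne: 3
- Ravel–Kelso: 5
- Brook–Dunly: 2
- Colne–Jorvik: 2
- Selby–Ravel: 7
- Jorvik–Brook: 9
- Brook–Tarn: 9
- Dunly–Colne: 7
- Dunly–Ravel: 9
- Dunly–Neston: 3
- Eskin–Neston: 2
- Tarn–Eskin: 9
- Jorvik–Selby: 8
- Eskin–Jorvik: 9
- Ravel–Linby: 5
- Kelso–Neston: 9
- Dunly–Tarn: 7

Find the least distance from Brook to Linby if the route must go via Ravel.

16 km

Best Brook to Ravel: Brook–Dunly–Ravel costing 11
Best Ravel to Linby: Ravel–Linby costing 5
Total via Ravel: 11 + 5 = 16 km.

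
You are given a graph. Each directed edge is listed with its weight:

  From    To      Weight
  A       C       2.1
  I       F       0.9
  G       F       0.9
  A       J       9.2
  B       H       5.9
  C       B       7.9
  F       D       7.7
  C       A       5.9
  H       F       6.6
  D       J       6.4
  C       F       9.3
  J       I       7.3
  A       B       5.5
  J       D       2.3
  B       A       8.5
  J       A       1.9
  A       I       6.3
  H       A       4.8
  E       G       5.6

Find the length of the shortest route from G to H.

Shortest distances from G:
G: 0
F: 0.9  (via G)
D: 8.6  (via F)
J: 15  (via D)
A: 16.9  (via J)
C: 19  (via A)
I: 22.3  (via J)
B: 22.4  (via A)
H: 28.3  (via B)
Shortest route: G → F → D → J → A → B → H = 28.3.

28.3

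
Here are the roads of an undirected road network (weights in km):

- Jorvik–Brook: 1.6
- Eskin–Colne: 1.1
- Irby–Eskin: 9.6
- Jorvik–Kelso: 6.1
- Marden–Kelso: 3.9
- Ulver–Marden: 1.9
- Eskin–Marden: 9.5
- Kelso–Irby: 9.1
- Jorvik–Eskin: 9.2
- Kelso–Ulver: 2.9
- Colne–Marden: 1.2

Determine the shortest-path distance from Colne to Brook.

11.9 km

Shortest distances from Colne:
Colne: 0
Eskin: 1.1  (via Colne)
Marden: 1.2  (via Colne)
Ulver: 3.1  (via Marden)
Kelso: 5.1  (via Marden)
Jorvik: 10.3  (via Eskin)
Irby: 10.7  (via Eskin)
Brook: 11.9  (via Jorvik)
Shortest route: Colne → Eskin → Jorvik → Brook = 11.9 km.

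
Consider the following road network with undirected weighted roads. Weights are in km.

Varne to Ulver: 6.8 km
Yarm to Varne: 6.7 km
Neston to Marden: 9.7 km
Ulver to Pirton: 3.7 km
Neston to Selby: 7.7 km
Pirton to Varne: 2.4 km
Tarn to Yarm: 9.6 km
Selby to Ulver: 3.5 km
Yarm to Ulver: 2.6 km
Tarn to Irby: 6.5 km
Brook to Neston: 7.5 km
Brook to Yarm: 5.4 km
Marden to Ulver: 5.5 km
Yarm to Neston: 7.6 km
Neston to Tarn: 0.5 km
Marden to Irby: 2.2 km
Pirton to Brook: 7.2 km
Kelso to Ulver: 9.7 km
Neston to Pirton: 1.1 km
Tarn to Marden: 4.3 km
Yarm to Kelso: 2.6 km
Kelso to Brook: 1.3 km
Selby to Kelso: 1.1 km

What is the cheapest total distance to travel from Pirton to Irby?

8.1 km

Enumerating some paths:
Pirton - Neston - Tarn - Irby: 1.1+0.5+6.5 = 8.1
Pirton - Ulver - Marden - Irby: 3.7+5.5+2.2 = 11.4
Pirton - Neston - Marden - Irby: 1.1+9.7+2.2 = 13
The minimum is 8.1 km via Pirton - Neston - Tarn - Irby.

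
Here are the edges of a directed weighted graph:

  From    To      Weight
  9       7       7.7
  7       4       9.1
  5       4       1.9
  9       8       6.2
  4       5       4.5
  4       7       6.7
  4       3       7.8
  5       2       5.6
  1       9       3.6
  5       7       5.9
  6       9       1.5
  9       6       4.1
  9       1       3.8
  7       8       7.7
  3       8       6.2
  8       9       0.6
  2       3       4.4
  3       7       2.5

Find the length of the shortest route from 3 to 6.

10.9

Running Dijkstra from 3:
3: 0
7: 2.5  (via 3)
8: 6.2  (via 3)
9: 6.8  (via 8)
1: 10.6  (via 9)
6: 10.9  (via 9)
Shortest route: 3 → 8 → 9 → 6 = 10.9.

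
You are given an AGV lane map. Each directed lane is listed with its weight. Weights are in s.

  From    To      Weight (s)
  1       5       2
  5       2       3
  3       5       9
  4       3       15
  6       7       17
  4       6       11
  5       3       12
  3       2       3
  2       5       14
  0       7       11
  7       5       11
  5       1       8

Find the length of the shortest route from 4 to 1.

32 s

Candidate routes:
4 → 3 → 5 → 1: 15+9+8 = 32
4 → 3 → 2 → 5 → 1: 15+3+14+8 = 40
The minimum is 32 s via 4 → 3 → 5 → 1.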